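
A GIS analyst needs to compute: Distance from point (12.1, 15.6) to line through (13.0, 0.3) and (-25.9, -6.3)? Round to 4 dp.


|cross product| = 601.11
|line direction| = sqrt(1556.77) = 39.4559
Distance = 601.11/sqrt(1556.77) = 15.235

15.235


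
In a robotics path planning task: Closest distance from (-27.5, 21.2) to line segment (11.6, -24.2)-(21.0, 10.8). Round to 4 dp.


Project P onto AB: t = 0.93 (clamped to [0,1])
Closest point on segment: (20.3423, 8.3509)
Distance: 49.5377

49.5377


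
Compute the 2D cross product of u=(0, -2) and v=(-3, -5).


u x v = u_x*v_y - u_y*v_x = 0*(-5) - (-2)*(-3)
= 0 - 6 = -6

-6


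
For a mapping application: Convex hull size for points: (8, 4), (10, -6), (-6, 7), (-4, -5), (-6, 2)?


Convex hull vertices (CCW): (-6, 2), (-4, -5), (10, -6), (8, 4), (-6, 7)
Count = 5

5


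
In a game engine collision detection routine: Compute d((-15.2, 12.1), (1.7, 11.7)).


dx=16.9, dy=-0.4
d^2 = 16.9^2 + (-0.4)^2 = 285.77
d = sqrt(285.77) = 16.9047

16.9047


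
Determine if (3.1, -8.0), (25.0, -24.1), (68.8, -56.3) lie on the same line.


Cross product: (25-3.1)*((-56.3)-(-8)) - ((-24.1)-(-8))*(68.8-3.1)
= 0

Yes, collinear


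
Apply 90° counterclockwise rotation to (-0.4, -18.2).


90° CCW: (x,y) -> (-y, x)
(-0.4,-18.2) -> (18.2, -0.4)

(18.2, -0.4)


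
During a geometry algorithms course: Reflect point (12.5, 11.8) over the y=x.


Reflection over y=x: (x,y) -> (y,x)
(12.5, 11.8) -> (11.8, 12.5)

(11.8, 12.5)


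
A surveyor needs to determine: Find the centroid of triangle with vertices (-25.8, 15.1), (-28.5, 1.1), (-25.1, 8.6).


Centroid = ((x_A+x_B+x_C)/3, (y_A+y_B+y_C)/3)
= (((-25.8)+(-28.5)+(-25.1))/3, (15.1+1.1+8.6)/3)
= (-26.4667, 8.2667)

(-26.4667, 8.2667)


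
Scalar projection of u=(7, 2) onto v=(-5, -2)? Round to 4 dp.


u.v = -39, |v| = sqrt(29) = 5.3852
Scalar projection = u.v / |v| = -39 / sqrt(29) = -7.2421

-7.2421


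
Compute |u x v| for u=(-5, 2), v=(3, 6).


|u x v| = |(-5)*6 - 2*3|
= |(-30) - 6| = 36

36


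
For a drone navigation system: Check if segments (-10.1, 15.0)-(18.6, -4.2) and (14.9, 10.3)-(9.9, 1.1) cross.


Cross products: d1=-253.5, d2=106.54, d3=345.11, d4=-14.93
d1*d2 < 0 and d3*d4 < 0? yes

Yes, they intersect


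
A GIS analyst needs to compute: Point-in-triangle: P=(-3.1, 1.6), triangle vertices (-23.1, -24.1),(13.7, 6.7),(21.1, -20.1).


Cross products: AB x AP = 329.76, BC x BP = -487.98, CA x CP = -1055.94
All same sign? no

No, outside


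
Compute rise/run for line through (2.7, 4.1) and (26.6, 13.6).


slope = (y2-y1)/(x2-x1) = (13.6-4.1)/(26.6-2.7) = 9.5/23.9 = 0.3975

0.3975


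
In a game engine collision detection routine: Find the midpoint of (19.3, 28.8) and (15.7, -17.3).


M = ((19.3+15.7)/2, (28.8+(-17.3))/2)
= (17.5, 5.75)

(17.5, 5.75)


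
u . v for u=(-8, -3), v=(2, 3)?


u . v = u_x*v_x + u_y*v_y = (-8)*2 + (-3)*3
= (-16) + (-9) = -25

-25


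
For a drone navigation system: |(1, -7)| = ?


|u| = sqrt(1^2 + (-7)^2) = sqrt(50) = 7.0711

7.0711


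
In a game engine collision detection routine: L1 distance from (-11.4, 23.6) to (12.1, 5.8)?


|(-11.4)-12.1| + |23.6-5.8| = 23.5 + 17.8 = 41.3

41.3


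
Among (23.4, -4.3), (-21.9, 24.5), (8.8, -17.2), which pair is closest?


d(P0,P1) = 53.6799, d(P0,P2) = 19.4826, d(P1,P2) = 51.782
Closest: P0 and P2

Closest pair: (23.4, -4.3) and (8.8, -17.2), distance = 19.4826


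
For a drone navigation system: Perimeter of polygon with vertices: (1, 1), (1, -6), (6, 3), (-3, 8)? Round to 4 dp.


Sides: (1, 1)->(1, -6): sqrt(49) = 7, (1, -6)->(6, 3): sqrt(106) = 10.29563, (6, 3)->(-3, 8): sqrt(106) = 10.29563, (-3, 8)->(1, 1): sqrt(65) = 8.062258
Sum = 35.653518
Perimeter = 35.6535

35.6535


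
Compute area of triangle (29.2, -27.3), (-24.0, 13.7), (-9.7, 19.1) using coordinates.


Area = |x_A(y_B-y_C) + x_B(y_C-y_A) + x_C(y_A-y_B)|/2
= |(-157.68) + (-1113.6) + 397.7|/2
= 873.58/2 = 436.79

436.79


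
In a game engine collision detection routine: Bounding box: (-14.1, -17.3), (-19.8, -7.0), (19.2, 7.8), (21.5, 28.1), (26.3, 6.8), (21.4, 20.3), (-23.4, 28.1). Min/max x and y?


x range: [-23.4, 26.3]
y range: [-17.3, 28.1]
Bounding box: (-23.4,-17.3) to (26.3,28.1)

(-23.4,-17.3) to (26.3,28.1)


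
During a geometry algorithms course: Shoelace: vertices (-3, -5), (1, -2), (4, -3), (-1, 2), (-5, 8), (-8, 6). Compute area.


Shoelace sum: ((-3)*(-2) - 1*(-5)) + (1*(-3) - 4*(-2)) + (4*2 - (-1)*(-3)) + ((-1)*8 - (-5)*2) + ((-5)*6 - (-8)*8) + ((-8)*(-5) - (-3)*6)
= 115
Area = |115|/2 = 57.5

57.5


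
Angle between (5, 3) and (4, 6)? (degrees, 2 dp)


u.v = 38, |u| = sqrt(34) = 5.831, |v| = sqrt(52) = 7.2111
cos(theta) = u.v/(|u||v|) = 38/sqrt(1768) = 0.903738
theta = acos(0.903738) = 25.35 degrees

25.35 degrees


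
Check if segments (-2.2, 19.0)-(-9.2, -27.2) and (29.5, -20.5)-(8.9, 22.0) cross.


Cross products: d1=533.55, d2=1782.77, d3=1741.04, d4=491.82
d1*d2 < 0 and d3*d4 < 0? no

No, they don't intersect


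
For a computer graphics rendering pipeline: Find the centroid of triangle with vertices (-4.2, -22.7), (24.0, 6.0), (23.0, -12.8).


Centroid = ((x_A+x_B+x_C)/3, (y_A+y_B+y_C)/3)
= (((-4.2)+24+23)/3, ((-22.7)+6+(-12.8))/3)
= (14.2667, -9.8333)

(14.2667, -9.8333)


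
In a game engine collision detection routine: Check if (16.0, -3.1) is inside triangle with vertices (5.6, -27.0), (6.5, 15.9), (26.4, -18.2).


Cross products: AB x AP = -424.65, BC x BP = -54.15, CA x CP = -405.6
All same sign? yes

Yes, inside


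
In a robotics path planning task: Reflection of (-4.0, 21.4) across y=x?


Reflection over y=x: (x,y) -> (y,x)
(-4, 21.4) -> (21.4, -4)

(21.4, -4)


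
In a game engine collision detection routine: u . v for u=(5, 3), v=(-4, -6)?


u . v = u_x*v_x + u_y*v_y = 5*(-4) + 3*(-6)
= (-20) + (-18) = -38

-38


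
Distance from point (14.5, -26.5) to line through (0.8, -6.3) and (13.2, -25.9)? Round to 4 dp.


|cross product| = 18.04
|line direction| = sqrt(537.92) = 23.1931
Distance = 18.04/sqrt(537.92) = 0.7778

0.7778


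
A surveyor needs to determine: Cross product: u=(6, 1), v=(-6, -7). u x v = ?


u x v = u_x*v_y - u_y*v_x = 6*(-7) - 1*(-6)
= (-42) - (-6) = -36

-36


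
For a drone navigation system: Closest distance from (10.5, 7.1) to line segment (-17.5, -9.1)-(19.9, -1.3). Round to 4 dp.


Project P onto AB: t = 0.804 (clamped to [0,1])
Closest point on segment: (12.5707, -2.8286)
Distance: 10.1422

10.1422


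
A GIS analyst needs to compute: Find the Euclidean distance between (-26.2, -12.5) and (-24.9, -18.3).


dx=1.3, dy=-5.8
d^2 = 1.3^2 + (-5.8)^2 = 35.33
d = sqrt(35.33) = 5.9439

5.9439


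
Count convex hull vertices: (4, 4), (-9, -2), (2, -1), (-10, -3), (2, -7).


Convex hull vertices (CCW): (-10, -3), (2, -7), (4, 4), (-9, -2)
Count = 4

4


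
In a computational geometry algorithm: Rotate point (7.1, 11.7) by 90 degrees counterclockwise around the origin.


90° CCW: (x,y) -> (-y, x)
(7.1,11.7) -> (-11.7, 7.1)

(-11.7, 7.1)


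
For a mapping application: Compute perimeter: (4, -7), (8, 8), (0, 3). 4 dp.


Sides: (4, -7)->(8, 8): sqrt(241) = 15.524175, (8, 8)->(0, 3): sqrt(89) = 9.433981, (0, 3)->(4, -7): sqrt(116) = 10.77033
Sum = 35.728486
Perimeter = 35.7285

35.7285


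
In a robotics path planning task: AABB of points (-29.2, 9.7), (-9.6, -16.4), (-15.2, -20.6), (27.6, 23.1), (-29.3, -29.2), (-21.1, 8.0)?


x range: [-29.3, 27.6]
y range: [-29.2, 23.1]
Bounding box: (-29.3,-29.2) to (27.6,23.1)

(-29.3,-29.2) to (27.6,23.1)


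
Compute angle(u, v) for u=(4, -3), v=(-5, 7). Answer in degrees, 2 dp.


u.v = -41, |u| = sqrt(25) = 5, |v| = sqrt(74) = 8.6023
cos(theta) = u.v/(|u||v|) = -41/sqrt(1850) = -0.953231
theta = acos(-0.953231) = 162.41 degrees

162.41 degrees


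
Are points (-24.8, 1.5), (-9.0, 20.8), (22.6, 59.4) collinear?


Cross product: ((-9)-(-24.8))*(59.4-1.5) - (20.8-1.5)*(22.6-(-24.8))
= 0

Yes, collinear


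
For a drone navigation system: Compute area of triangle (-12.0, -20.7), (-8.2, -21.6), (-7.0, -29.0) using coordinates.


Area = |x_A(y_B-y_C) + x_B(y_C-y_A) + x_C(y_A-y_B)|/2
= |(-88.8) + 68.06 + (-6.3)|/2
= 27.04/2 = 13.52

13.52


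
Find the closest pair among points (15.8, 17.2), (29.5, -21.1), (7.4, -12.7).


d(P0,P1) = 40.6765, d(P0,P2) = 31.0575, d(P1,P2) = 23.6425
Closest: P1 and P2

Closest pair: (29.5, -21.1) and (7.4, -12.7), distance = 23.6425


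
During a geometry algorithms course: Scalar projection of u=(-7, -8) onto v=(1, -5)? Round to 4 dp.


u.v = 33, |v| = sqrt(26) = 5.099
Scalar projection = u.v / |v| = 33 / sqrt(26) = 6.4718

6.4718


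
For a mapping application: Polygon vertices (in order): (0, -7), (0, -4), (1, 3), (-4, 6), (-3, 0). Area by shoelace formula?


Shoelace sum: (0*(-4) - 0*(-7)) + (0*3 - 1*(-4)) + (1*6 - (-4)*3) + ((-4)*0 - (-3)*6) + ((-3)*(-7) - 0*0)
= 61
Area = |61|/2 = 30.5

30.5


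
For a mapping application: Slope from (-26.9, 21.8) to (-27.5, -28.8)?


slope = (y2-y1)/(x2-x1) = ((-28.8)-21.8)/((-27.5)-(-26.9)) = (-50.6)/(-0.6) = 84.3333

84.3333


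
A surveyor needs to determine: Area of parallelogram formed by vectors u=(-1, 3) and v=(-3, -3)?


|u x v| = |(-1)*(-3) - 3*(-3)|
= |3 - (-9)| = 12

12


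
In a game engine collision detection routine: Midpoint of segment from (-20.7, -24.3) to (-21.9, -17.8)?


M = (((-20.7)+(-21.9))/2, ((-24.3)+(-17.8))/2)
= (-21.3, -21.05)

(-21.3, -21.05)


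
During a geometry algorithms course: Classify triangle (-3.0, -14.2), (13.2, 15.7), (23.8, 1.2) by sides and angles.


Side lengths squared: AB^2=1156.45, BC^2=322.61, CA^2=955.4
Sorted: [322.61, 955.4, 1156.45]
By sides: Scalene, By angles: Acute

Scalene, Acute


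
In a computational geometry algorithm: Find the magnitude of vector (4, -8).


|u| = sqrt(4^2 + (-8)^2) = sqrt(80) = 8.9443

8.9443


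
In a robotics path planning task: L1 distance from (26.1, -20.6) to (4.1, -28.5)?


|26.1-4.1| + |(-20.6)-(-28.5)| = 22 + 7.9 = 29.9

29.9


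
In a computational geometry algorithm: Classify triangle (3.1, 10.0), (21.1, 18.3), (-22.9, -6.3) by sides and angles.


Side lengths squared: AB^2=392.89, BC^2=2541.16, CA^2=941.69
Sorted: [392.89, 941.69, 2541.16]
By sides: Scalene, By angles: Obtuse

Scalene, Obtuse


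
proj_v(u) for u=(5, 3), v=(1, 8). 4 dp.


u.v = 29, |v| = sqrt(65) = 8.0623
Scalar projection = u.v / |v| = 29 / sqrt(65) = 3.597

3.597


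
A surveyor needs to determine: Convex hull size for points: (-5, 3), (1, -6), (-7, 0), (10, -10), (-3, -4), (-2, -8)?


Convex hull vertices (CCW): (-7, 0), (-2, -8), (10, -10), (-5, 3)
Count = 4

4


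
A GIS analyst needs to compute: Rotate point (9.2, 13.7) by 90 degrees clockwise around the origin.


90° CW: (x,y) -> (y, -x)
(9.2,13.7) -> (13.7, -9.2)

(13.7, -9.2)


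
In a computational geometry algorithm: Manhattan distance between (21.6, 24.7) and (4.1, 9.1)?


|21.6-4.1| + |24.7-9.1| = 17.5 + 15.6 = 33.1

33.1


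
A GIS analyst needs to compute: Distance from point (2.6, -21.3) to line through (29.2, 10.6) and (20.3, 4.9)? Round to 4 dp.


|cross product| = 132.29
|line direction| = sqrt(111.7) = 10.5688
Distance = 132.29/sqrt(111.7) = 12.517

12.517


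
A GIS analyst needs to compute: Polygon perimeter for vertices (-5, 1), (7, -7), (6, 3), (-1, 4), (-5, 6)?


Sides: (-5, 1)->(7, -7): sqrt(208) = 14.422205, (7, -7)->(6, 3): sqrt(101) = 10.049876, (6, 3)->(-1, 4): sqrt(50) = 7.071068, (-1, 4)->(-5, 6): sqrt(20) = 4.472136, (-5, 6)->(-5, 1): sqrt(25) = 5
Sum = 41.015285
Perimeter = 41.0153

41.0153


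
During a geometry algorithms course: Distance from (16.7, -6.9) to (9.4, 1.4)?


dx=-7.3, dy=8.3
d^2 = (-7.3)^2 + 8.3^2 = 122.18
d = sqrt(122.18) = 11.0535

11.0535


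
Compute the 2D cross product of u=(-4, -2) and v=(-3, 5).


u x v = u_x*v_y - u_y*v_x = (-4)*5 - (-2)*(-3)
= (-20) - 6 = -26

-26


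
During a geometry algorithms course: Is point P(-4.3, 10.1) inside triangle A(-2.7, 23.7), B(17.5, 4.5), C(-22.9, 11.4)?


Cross products: AB x AP = -305.44, BC x BP = -75.82, CA x CP = -255.04
All same sign? yes

Yes, inside


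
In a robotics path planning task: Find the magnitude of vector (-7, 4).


|u| = sqrt((-7)^2 + 4^2) = sqrt(65) = 8.0623

8.0623


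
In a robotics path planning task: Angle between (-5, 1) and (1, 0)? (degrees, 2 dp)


u.v = -5, |u| = sqrt(26) = 5.099, |v| = sqrt(1) = 1
cos(theta) = u.v/(|u||v|) = -5/sqrt(26) = -0.980581
theta = acos(-0.980581) = 168.69 degrees

168.69 degrees


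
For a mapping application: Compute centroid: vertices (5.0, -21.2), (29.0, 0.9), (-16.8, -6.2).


Centroid = ((x_A+x_B+x_C)/3, (y_A+y_B+y_C)/3)
= ((5+29+(-16.8))/3, ((-21.2)+0.9+(-6.2))/3)
= (5.7333, -8.8333)

(5.7333, -8.8333)


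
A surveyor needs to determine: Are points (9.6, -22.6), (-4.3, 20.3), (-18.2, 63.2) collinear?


Cross product: ((-4.3)-9.6)*(63.2-(-22.6)) - (20.3-(-22.6))*((-18.2)-9.6)
= 0

Yes, collinear


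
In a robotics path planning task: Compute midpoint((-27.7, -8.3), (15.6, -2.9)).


M = (((-27.7)+15.6)/2, ((-8.3)+(-2.9))/2)
= (-6.05, -5.6)

(-6.05, -5.6)


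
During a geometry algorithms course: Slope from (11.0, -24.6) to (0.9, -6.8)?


slope = (y2-y1)/(x2-x1) = ((-6.8)-(-24.6))/(0.9-11) = 17.8/(-10.1) = -1.7624

-1.7624


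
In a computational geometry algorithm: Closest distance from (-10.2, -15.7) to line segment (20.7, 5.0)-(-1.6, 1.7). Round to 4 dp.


Project P onto AB: t = 1 (clamped to [0,1])
Closest point on segment: (-1.6, 1.7)
Distance: 19.4093

19.4093


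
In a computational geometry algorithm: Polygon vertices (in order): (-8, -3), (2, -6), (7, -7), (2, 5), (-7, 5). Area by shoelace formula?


Shoelace sum: ((-8)*(-6) - 2*(-3)) + (2*(-7) - 7*(-6)) + (7*5 - 2*(-7)) + (2*5 - (-7)*5) + ((-7)*(-3) - (-8)*5)
= 237
Area = |237|/2 = 118.5

118.5


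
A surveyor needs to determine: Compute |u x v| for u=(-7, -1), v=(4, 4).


|u x v| = |(-7)*4 - (-1)*4|
= |(-28) - (-4)| = 24

24


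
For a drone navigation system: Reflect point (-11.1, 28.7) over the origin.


Reflection over origin: (x,y) -> (-x,-y)
(-11.1, 28.7) -> (11.1, -28.7)

(11.1, -28.7)


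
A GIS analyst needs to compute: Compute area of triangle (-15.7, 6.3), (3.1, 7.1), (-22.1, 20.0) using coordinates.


Area = |x_A(y_B-y_C) + x_B(y_C-y_A) + x_C(y_A-y_B)|/2
= |202.53 + 42.47 + 17.68|/2
= 262.68/2 = 131.34

131.34


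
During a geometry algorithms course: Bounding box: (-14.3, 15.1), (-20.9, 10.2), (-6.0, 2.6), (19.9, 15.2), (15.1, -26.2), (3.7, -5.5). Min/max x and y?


x range: [-20.9, 19.9]
y range: [-26.2, 15.2]
Bounding box: (-20.9,-26.2) to (19.9,15.2)

(-20.9,-26.2) to (19.9,15.2)


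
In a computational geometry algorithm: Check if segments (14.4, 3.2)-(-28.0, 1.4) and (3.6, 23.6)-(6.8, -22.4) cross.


Cross products: d1=431.52, d2=-1524.64, d3=-884.4, d4=1071.76
d1*d2 < 0 and d3*d4 < 0? yes

Yes, they intersect


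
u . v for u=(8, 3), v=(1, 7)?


u . v = u_x*v_x + u_y*v_y = 8*1 + 3*7
= 8 + 21 = 29

29


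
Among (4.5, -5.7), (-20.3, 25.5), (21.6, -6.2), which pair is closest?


d(P0,P1) = 39.8557, d(P0,P2) = 17.1073, d(P1,P2) = 52.5405
Closest: P0 and P2

Closest pair: (4.5, -5.7) and (21.6, -6.2), distance = 17.1073


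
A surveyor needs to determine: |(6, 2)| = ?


|u| = sqrt(6^2 + 2^2) = sqrt(40) = 6.3246

6.3246


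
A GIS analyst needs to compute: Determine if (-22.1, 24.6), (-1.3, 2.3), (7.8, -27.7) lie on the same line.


Cross product: ((-1.3)-(-22.1))*((-27.7)-24.6) - (2.3-24.6)*(7.8-(-22.1))
= -421.07

No, not collinear


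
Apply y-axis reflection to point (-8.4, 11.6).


Reflection over y-axis: (x,y) -> (-x,y)
(-8.4, 11.6) -> (8.4, 11.6)

(8.4, 11.6)


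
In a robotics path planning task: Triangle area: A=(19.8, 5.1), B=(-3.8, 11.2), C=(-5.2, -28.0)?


Area = |x_A(y_B-y_C) + x_B(y_C-y_A) + x_C(y_A-y_B)|/2
= |776.16 + 125.78 + 31.72|/2
= 933.66/2 = 466.83

466.83


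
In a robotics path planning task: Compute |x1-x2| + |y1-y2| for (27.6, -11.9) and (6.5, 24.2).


|27.6-6.5| + |(-11.9)-24.2| = 21.1 + 36.1 = 57.2

57.2


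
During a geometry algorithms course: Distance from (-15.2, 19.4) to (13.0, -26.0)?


dx=28.2, dy=-45.4
d^2 = 28.2^2 + (-45.4)^2 = 2856.4
d = sqrt(2856.4) = 53.4453

53.4453


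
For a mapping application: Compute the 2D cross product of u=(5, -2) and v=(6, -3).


u x v = u_x*v_y - u_y*v_x = 5*(-3) - (-2)*6
= (-15) - (-12) = -3

-3


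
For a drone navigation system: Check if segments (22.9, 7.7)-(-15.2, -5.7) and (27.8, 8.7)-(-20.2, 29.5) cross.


Cross products: d1=149.92, d2=1585.6, d3=27.56, d4=-1408.12
d1*d2 < 0 and d3*d4 < 0? no

No, they don't intersect


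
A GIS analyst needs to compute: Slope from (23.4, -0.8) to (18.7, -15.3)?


slope = (y2-y1)/(x2-x1) = ((-15.3)-(-0.8))/(18.7-23.4) = (-14.5)/(-4.7) = 3.0851

3.0851


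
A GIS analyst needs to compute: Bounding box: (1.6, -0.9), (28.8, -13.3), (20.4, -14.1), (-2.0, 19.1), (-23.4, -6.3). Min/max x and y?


x range: [-23.4, 28.8]
y range: [-14.1, 19.1]
Bounding box: (-23.4,-14.1) to (28.8,19.1)

(-23.4,-14.1) to (28.8,19.1)


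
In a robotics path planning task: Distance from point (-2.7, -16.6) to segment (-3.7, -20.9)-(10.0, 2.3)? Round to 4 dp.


Project P onto AB: t = 0.1563 (clamped to [0,1])
Closest point on segment: (-1.5587, -17.2739)
Distance: 1.3254

1.3254


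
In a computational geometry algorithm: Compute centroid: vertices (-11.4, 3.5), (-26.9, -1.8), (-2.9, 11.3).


Centroid = ((x_A+x_B+x_C)/3, (y_A+y_B+y_C)/3)
= (((-11.4)+(-26.9)+(-2.9))/3, (3.5+(-1.8)+11.3)/3)
= (-13.7333, 4.3333)

(-13.7333, 4.3333)


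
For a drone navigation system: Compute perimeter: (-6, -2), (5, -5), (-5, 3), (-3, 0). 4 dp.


Sides: (-6, -2)->(5, -5): sqrt(130) = 11.401754, (5, -5)->(-5, 3): sqrt(164) = 12.806248, (-5, 3)->(-3, 0): sqrt(13) = 3.605551, (-3, 0)->(-6, -2): sqrt(13) = 3.605551
Sum = 31.419104
Perimeter = 31.4191

31.4191


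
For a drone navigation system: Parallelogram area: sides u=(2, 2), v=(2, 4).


|u x v| = |2*4 - 2*2|
= |8 - 4| = 4

4


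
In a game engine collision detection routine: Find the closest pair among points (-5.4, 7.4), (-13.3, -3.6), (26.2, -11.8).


d(P0,P1) = 13.5429, d(P0,P2) = 36.9757, d(P1,P2) = 40.3422
Closest: P0 and P1

Closest pair: (-5.4, 7.4) and (-13.3, -3.6), distance = 13.5429


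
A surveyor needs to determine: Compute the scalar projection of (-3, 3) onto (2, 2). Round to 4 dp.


u.v = 0, |v| = sqrt(8) = 2.8284
Scalar projection = u.v / |v| = 0 / sqrt(8) = 0

0


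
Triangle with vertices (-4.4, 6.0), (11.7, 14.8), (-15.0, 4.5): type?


Side lengths squared: AB^2=336.65, BC^2=818.98, CA^2=114.61
Sorted: [114.61, 336.65, 818.98]
By sides: Scalene, By angles: Obtuse

Scalene, Obtuse


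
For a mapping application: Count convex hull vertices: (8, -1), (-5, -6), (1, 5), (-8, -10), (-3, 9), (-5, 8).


Convex hull vertices (CCW): (-8, -10), (8, -1), (-3, 9), (-5, 8)
Count = 4

4


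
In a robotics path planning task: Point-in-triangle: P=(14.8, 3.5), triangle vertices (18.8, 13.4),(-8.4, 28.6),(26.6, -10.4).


Cross products: AB x AP = 330.08, BC x BP = 26.3, CA x CP = 172.42
All same sign? yes

Yes, inside


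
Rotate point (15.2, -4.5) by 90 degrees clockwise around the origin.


90° CW: (x,y) -> (y, -x)
(15.2,-4.5) -> (-4.5, -15.2)

(-4.5, -15.2)


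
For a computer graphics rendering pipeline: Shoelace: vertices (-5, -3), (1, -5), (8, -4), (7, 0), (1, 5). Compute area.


Shoelace sum: ((-5)*(-5) - 1*(-3)) + (1*(-4) - 8*(-5)) + (8*0 - 7*(-4)) + (7*5 - 1*0) + (1*(-3) - (-5)*5)
= 149
Area = |149|/2 = 74.5

74.5


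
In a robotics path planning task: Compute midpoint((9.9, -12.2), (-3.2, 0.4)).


M = ((9.9+(-3.2))/2, ((-12.2)+0.4)/2)
= (3.35, -5.9)

(3.35, -5.9)


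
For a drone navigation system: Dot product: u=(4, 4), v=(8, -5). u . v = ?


u . v = u_x*v_x + u_y*v_y = 4*8 + 4*(-5)
= 32 + (-20) = 12

12


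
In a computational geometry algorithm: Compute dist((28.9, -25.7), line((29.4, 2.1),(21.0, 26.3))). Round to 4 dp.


|cross product| = 245.62
|line direction| = sqrt(656.2) = 25.6164
Distance = 245.62/sqrt(656.2) = 9.5884

9.5884


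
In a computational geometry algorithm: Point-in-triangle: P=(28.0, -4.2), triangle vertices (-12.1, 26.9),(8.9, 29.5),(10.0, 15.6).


Cross products: AB x AP = -757.36, BC x BP = 228.42, CA x CP = 234.18
All same sign? no

No, outside


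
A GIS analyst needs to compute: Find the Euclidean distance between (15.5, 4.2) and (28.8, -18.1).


dx=13.3, dy=-22.3
d^2 = 13.3^2 + (-22.3)^2 = 674.18
d = sqrt(674.18) = 25.965

25.965


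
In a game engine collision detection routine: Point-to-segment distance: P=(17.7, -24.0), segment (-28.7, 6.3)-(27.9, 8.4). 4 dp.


Project P onto AB: t = 0.7988 (clamped to [0,1])
Closest point on segment: (16.5136, 7.9775)
Distance: 31.9995

31.9995


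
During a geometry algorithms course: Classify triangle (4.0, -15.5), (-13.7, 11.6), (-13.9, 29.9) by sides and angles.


Side lengths squared: AB^2=1047.7, BC^2=334.93, CA^2=2381.57
Sorted: [334.93, 1047.7, 2381.57]
By sides: Scalene, By angles: Obtuse

Scalene, Obtuse


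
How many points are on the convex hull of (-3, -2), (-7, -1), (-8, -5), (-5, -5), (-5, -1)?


Convex hull vertices (CCW): (-8, -5), (-5, -5), (-3, -2), (-5, -1), (-7, -1)
Count = 5

5


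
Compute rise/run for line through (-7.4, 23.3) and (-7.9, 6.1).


slope = (y2-y1)/(x2-x1) = (6.1-23.3)/((-7.9)-(-7.4)) = (-17.2)/(-0.5) = 34.4

34.4


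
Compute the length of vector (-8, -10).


|u| = sqrt((-8)^2 + (-10)^2) = sqrt(164) = 12.8062

12.8062


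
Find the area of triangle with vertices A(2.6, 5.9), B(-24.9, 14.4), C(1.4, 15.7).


Area = |x_A(y_B-y_C) + x_B(y_C-y_A) + x_C(y_A-y_B)|/2
= |(-3.38) + (-244.02) + (-11.9)|/2
= 259.3/2 = 129.65

129.65


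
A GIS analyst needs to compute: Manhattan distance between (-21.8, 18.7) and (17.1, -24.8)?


|(-21.8)-17.1| + |18.7-(-24.8)| = 38.9 + 43.5 = 82.4

82.4


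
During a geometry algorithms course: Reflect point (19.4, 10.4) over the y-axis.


Reflection over y-axis: (x,y) -> (-x,y)
(19.4, 10.4) -> (-19.4, 10.4)

(-19.4, 10.4)


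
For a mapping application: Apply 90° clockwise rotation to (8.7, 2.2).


90° CW: (x,y) -> (y, -x)
(8.7,2.2) -> (2.2, -8.7)

(2.2, -8.7)


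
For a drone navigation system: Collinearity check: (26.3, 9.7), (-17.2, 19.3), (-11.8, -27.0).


Cross product: ((-17.2)-26.3)*((-27)-9.7) - (19.3-9.7)*((-11.8)-26.3)
= 1962.21

No, not collinear


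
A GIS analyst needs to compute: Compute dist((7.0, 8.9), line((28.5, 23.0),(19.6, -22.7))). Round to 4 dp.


|cross product| = 857.06
|line direction| = sqrt(2167.7) = 46.5586
Distance = 857.06/sqrt(2167.7) = 18.4082

18.4082


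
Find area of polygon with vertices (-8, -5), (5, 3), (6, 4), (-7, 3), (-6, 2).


Shoelace sum: ((-8)*3 - 5*(-5)) + (5*4 - 6*3) + (6*3 - (-7)*4) + ((-7)*2 - (-6)*3) + ((-6)*(-5) - (-8)*2)
= 99
Area = |99|/2 = 49.5

49.5


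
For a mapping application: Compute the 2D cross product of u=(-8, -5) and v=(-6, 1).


u x v = u_x*v_y - u_y*v_x = (-8)*1 - (-5)*(-6)
= (-8) - 30 = -38

-38


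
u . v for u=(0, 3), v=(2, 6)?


u . v = u_x*v_x + u_y*v_y = 0*2 + 3*6
= 0 + 18 = 18

18


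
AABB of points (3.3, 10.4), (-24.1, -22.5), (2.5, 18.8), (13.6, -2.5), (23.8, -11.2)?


x range: [-24.1, 23.8]
y range: [-22.5, 18.8]
Bounding box: (-24.1,-22.5) to (23.8,18.8)

(-24.1,-22.5) to (23.8,18.8)


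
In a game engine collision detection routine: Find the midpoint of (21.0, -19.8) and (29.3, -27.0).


M = ((21+29.3)/2, ((-19.8)+(-27))/2)
= (25.15, -23.4)

(25.15, -23.4)


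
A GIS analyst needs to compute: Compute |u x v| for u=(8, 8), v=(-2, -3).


|u x v| = |8*(-3) - 8*(-2)|
= |(-24) - (-16)| = 8

8


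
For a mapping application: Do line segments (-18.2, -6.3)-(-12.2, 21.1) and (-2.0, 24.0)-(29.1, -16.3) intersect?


Cross products: d1=-1595.19, d2=-501.25, d3=-262.08, d4=-1356.02
d1*d2 < 0 and d3*d4 < 0? no

No, they don't intersect


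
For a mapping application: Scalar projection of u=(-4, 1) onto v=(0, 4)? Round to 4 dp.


u.v = 4, |v| = sqrt(16) = 4
Scalar projection = u.v / |v| = 4 / sqrt(16) = 1

1


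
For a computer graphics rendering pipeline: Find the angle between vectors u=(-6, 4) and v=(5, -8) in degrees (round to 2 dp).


u.v = -62, |u| = sqrt(52) = 7.2111, |v| = sqrt(89) = 9.434
cos(theta) = u.v/(|u||v|) = -62/sqrt(4628) = -0.911371
theta = acos(-0.911371) = 155.7 degrees

155.7 degrees


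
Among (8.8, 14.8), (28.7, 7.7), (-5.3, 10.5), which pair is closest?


d(P0,P1) = 21.1287, d(P0,P2) = 14.7411, d(P1,P2) = 34.1151
Closest: P0 and P2

Closest pair: (8.8, 14.8) and (-5.3, 10.5), distance = 14.7411


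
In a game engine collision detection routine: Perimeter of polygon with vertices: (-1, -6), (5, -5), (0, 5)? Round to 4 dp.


Sides: (-1, -6)->(5, -5): sqrt(37) = 6.082763, (5, -5)->(0, 5): sqrt(125) = 11.18034, (0, 5)->(-1, -6): sqrt(122) = 11.045361
Sum = 28.308464
Perimeter = 28.3085

28.3085


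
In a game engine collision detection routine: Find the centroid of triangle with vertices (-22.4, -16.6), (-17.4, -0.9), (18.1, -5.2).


Centroid = ((x_A+x_B+x_C)/3, (y_A+y_B+y_C)/3)
= (((-22.4)+(-17.4)+18.1)/3, ((-16.6)+(-0.9)+(-5.2))/3)
= (-7.2333, -7.5667)

(-7.2333, -7.5667)


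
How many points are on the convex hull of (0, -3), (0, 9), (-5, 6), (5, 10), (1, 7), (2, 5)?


Convex hull vertices (CCW): (-5, 6), (0, -3), (5, 10), (0, 9)
Count = 4

4


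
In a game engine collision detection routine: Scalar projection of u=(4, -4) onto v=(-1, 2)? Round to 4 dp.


u.v = -12, |v| = sqrt(5) = 2.2361
Scalar projection = u.v / |v| = -12 / sqrt(5) = -5.3666

-5.3666


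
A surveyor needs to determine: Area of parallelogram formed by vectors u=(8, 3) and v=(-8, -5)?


|u x v| = |8*(-5) - 3*(-8)|
= |(-40) - (-24)| = 16

16


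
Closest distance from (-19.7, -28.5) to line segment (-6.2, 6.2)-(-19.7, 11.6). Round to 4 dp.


Project P onto AB: t = 0 (clamped to [0,1])
Closest point on segment: (-6.2, 6.2)
Distance: 37.2336

37.2336


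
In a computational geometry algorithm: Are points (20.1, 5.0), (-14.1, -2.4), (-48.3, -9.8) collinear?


Cross product: ((-14.1)-20.1)*((-9.8)-5) - ((-2.4)-5)*((-48.3)-20.1)
= 0

Yes, collinear


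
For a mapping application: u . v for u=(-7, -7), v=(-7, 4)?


u . v = u_x*v_x + u_y*v_y = (-7)*(-7) + (-7)*4
= 49 + (-28) = 21

21


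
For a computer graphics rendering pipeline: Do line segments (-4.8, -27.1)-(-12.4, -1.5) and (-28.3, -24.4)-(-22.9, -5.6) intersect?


Cross products: d1=-456.38, d2=-175.26, d3=581.08, d4=299.96
d1*d2 < 0 and d3*d4 < 0? no

No, they don't intersect


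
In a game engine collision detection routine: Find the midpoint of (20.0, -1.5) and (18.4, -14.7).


M = ((20+18.4)/2, ((-1.5)+(-14.7))/2)
= (19.2, -8.1)

(19.2, -8.1)


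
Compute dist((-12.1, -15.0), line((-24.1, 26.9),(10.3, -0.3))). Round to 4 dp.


|cross product| = 1114.96
|line direction| = sqrt(1923.2) = 43.8543
Distance = 1114.96/sqrt(1923.2) = 25.4242

25.4242


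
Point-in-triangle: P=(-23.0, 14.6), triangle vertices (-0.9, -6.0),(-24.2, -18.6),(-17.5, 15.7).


Cross products: AB x AP = -758.44, BC x BP = 181.28, CA x CP = -137.61
All same sign? no

No, outside


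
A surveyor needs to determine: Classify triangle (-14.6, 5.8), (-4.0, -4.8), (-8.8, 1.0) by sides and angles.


Side lengths squared: AB^2=224.72, BC^2=56.68, CA^2=56.68
Sorted: [56.68, 56.68, 224.72]
By sides: Isosceles, By angles: Obtuse

Isosceles, Obtuse


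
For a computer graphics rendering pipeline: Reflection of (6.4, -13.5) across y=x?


Reflection over y=x: (x,y) -> (y,x)
(6.4, -13.5) -> (-13.5, 6.4)

(-13.5, 6.4)


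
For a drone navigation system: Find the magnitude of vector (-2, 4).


|u| = sqrt((-2)^2 + 4^2) = sqrt(20) = 4.4721

4.4721


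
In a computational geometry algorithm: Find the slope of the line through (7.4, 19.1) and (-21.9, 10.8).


slope = (y2-y1)/(x2-x1) = (10.8-19.1)/((-21.9)-7.4) = (-8.3)/(-29.3) = 0.2833

0.2833


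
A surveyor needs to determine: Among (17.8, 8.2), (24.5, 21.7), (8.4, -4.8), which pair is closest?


d(P0,P1) = 15.0712, d(P0,P2) = 16.0424, d(P1,P2) = 31.0074
Closest: P0 and P1

Closest pair: (17.8, 8.2) and (24.5, 21.7), distance = 15.0712


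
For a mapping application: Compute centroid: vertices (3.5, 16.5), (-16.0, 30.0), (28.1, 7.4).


Centroid = ((x_A+x_B+x_C)/3, (y_A+y_B+y_C)/3)
= ((3.5+(-16)+28.1)/3, (16.5+30+7.4)/3)
= (5.2, 17.9667)

(5.2, 17.9667)


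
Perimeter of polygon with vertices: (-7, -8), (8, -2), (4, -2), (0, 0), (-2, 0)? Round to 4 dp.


Sides: (-7, -8)->(8, -2): sqrt(261) = 16.155494, (8, -2)->(4, -2): sqrt(16) = 4, (4, -2)->(0, 0): sqrt(20) = 4.472136, (0, 0)->(-2, 0): sqrt(4) = 2, (-2, 0)->(-7, -8): sqrt(89) = 9.433981
Sum = 36.061611
Perimeter = 36.0616

36.0616


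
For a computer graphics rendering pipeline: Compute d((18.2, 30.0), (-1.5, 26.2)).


dx=-19.7, dy=-3.8
d^2 = (-19.7)^2 + (-3.8)^2 = 402.53
d = sqrt(402.53) = 20.0632

20.0632


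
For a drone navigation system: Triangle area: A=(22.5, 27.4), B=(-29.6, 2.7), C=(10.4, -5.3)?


Area = |x_A(y_B-y_C) + x_B(y_C-y_A) + x_C(y_A-y_B)|/2
= |180 + 967.92 + 256.88|/2
= 1404.8/2 = 702.4

702.4


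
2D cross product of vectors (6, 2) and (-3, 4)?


u x v = u_x*v_y - u_y*v_x = 6*4 - 2*(-3)
= 24 - (-6) = 30

30


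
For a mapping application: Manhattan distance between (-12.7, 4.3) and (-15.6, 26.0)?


|(-12.7)-(-15.6)| + |4.3-26| = 2.9 + 21.7 = 24.6

24.6


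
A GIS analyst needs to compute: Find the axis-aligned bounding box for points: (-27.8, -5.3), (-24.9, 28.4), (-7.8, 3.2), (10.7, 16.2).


x range: [-27.8, 10.7]
y range: [-5.3, 28.4]
Bounding box: (-27.8,-5.3) to (10.7,28.4)

(-27.8,-5.3) to (10.7,28.4)


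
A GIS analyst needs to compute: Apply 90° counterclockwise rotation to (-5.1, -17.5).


90° CCW: (x,y) -> (-y, x)
(-5.1,-17.5) -> (17.5, -5.1)

(17.5, -5.1)


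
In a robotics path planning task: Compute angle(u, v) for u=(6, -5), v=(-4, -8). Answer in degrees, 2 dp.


u.v = 16, |u| = sqrt(61) = 7.8102, |v| = sqrt(80) = 8.9443
cos(theta) = u.v/(|u||v|) = 16/sqrt(4880) = 0.229039
theta = acos(0.229039) = 76.76 degrees

76.76 degrees


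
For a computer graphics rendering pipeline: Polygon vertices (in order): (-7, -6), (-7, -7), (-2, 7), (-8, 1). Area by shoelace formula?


Shoelace sum: ((-7)*(-7) - (-7)*(-6)) + ((-7)*7 - (-2)*(-7)) + ((-2)*1 - (-8)*7) + ((-8)*(-6) - (-7)*1)
= 53
Area = |53|/2 = 26.5

26.5


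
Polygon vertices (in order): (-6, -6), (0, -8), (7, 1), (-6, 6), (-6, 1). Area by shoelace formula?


Shoelace sum: ((-6)*(-8) - 0*(-6)) + (0*1 - 7*(-8)) + (7*6 - (-6)*1) + ((-6)*1 - (-6)*6) + ((-6)*(-6) - (-6)*1)
= 224
Area = |224|/2 = 112

112


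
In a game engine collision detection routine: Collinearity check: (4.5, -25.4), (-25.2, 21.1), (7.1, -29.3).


Cross product: ((-25.2)-4.5)*((-29.3)-(-25.4)) - (21.1-(-25.4))*(7.1-4.5)
= -5.07

No, not collinear


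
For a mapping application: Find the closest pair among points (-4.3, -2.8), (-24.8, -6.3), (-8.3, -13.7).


d(P0,P1) = 20.7966, d(P0,P2) = 11.6108, d(P1,P2) = 18.0834
Closest: P0 and P2

Closest pair: (-4.3, -2.8) and (-8.3, -13.7), distance = 11.6108


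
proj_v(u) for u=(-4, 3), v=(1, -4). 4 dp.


u.v = -16, |v| = sqrt(17) = 4.1231
Scalar projection = u.v / |v| = -16 / sqrt(17) = -3.8806

-3.8806


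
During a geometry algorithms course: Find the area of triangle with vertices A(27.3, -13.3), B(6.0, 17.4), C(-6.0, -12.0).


Area = |x_A(y_B-y_C) + x_B(y_C-y_A) + x_C(y_A-y_B)|/2
= |802.62 + 7.8 + 184.2|/2
= 994.62/2 = 497.31

497.31


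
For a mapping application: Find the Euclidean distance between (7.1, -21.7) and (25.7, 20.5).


dx=18.6, dy=42.2
d^2 = 18.6^2 + 42.2^2 = 2126.8
d = sqrt(2126.8) = 46.1172

46.1172


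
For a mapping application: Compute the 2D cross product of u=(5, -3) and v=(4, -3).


u x v = u_x*v_y - u_y*v_x = 5*(-3) - (-3)*4
= (-15) - (-12) = -3

-3


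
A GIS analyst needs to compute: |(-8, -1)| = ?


|u| = sqrt((-8)^2 + (-1)^2) = sqrt(65) = 8.0623

8.0623


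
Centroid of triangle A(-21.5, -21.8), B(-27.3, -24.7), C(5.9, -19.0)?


Centroid = ((x_A+x_B+x_C)/3, (y_A+y_B+y_C)/3)
= (((-21.5)+(-27.3)+5.9)/3, ((-21.8)+(-24.7)+(-19))/3)
= (-14.3, -21.8333)

(-14.3, -21.8333)


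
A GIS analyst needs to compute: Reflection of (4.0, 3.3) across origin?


Reflection over origin: (x,y) -> (-x,-y)
(4, 3.3) -> (-4, -3.3)

(-4, -3.3)


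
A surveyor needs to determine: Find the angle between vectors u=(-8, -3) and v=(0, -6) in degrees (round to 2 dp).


u.v = 18, |u| = sqrt(73) = 8.544, |v| = sqrt(36) = 6
cos(theta) = u.v/(|u||v|) = 18/sqrt(2628) = 0.351123
theta = acos(0.351123) = 69.44 degrees

69.44 degrees


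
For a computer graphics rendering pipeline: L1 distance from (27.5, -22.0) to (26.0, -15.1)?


|27.5-26| + |(-22)-(-15.1)| = 1.5 + 6.9 = 8.4

8.4


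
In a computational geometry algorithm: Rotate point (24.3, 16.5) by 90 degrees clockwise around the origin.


90° CW: (x,y) -> (y, -x)
(24.3,16.5) -> (16.5, -24.3)

(16.5, -24.3)


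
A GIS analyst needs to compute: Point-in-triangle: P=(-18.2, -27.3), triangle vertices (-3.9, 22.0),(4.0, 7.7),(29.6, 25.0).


Cross products: AB x AP = -593.96, BC x BP = -511.94, CA x CP = 1608.65
All same sign? no

No, outside


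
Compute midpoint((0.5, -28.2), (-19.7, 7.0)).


M = ((0.5+(-19.7))/2, ((-28.2)+7)/2)
= (-9.6, -10.6)

(-9.6, -10.6)


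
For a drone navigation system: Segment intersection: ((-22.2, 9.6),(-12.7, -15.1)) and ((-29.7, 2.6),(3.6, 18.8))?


Cross products: d1=111.6, d2=-864.81, d3=-251.75, d4=724.66
d1*d2 < 0 and d3*d4 < 0? yes

Yes, they intersect


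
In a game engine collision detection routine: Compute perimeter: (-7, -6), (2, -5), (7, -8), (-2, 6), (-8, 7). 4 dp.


Sides: (-7, -6)->(2, -5): sqrt(82) = 9.055385, (2, -5)->(7, -8): sqrt(34) = 5.830952, (7, -8)->(-2, 6): sqrt(277) = 16.643317, (-2, 6)->(-8, 7): sqrt(37) = 6.082763, (-8, 7)->(-7, -6): sqrt(170) = 13.038405
Sum = 50.650822
Perimeter = 50.6508

50.6508


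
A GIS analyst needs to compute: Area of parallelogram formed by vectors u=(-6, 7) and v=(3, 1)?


|u x v| = |(-6)*1 - 7*3|
= |(-6) - 21| = 27

27


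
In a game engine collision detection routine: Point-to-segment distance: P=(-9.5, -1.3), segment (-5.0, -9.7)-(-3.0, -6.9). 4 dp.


Project P onto AB: t = 1 (clamped to [0,1])
Closest point on segment: (-3, -6.9)
Distance: 8.5796

8.5796


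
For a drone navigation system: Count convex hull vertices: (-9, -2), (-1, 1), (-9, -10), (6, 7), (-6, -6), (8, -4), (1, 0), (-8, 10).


Convex hull vertices (CCW): (-9, -10), (8, -4), (6, 7), (-8, 10), (-9, -2)
Count = 5

5


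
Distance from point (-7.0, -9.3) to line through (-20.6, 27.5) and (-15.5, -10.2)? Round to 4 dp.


|cross product| = 325.04
|line direction| = sqrt(1447.3) = 38.0434
Distance = 325.04/sqrt(1447.3) = 8.5439

8.5439


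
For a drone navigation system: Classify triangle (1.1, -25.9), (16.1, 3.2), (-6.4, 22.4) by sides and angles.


Side lengths squared: AB^2=1071.81, BC^2=874.89, CA^2=2389.14
Sorted: [874.89, 1071.81, 2389.14]
By sides: Scalene, By angles: Obtuse

Scalene, Obtuse


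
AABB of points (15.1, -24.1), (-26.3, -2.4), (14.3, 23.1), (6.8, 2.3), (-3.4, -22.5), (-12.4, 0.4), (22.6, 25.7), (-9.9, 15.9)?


x range: [-26.3, 22.6]
y range: [-24.1, 25.7]
Bounding box: (-26.3,-24.1) to (22.6,25.7)

(-26.3,-24.1) to (22.6,25.7)


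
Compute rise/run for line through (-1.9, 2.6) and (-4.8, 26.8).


slope = (y2-y1)/(x2-x1) = (26.8-2.6)/((-4.8)-(-1.9)) = 24.2/(-2.9) = -8.3448

-8.3448


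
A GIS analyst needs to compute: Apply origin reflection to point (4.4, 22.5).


Reflection over origin: (x,y) -> (-x,-y)
(4.4, 22.5) -> (-4.4, -22.5)

(-4.4, -22.5)


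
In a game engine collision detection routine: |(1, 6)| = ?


|u| = sqrt(1^2 + 6^2) = sqrt(37) = 6.0828

6.0828


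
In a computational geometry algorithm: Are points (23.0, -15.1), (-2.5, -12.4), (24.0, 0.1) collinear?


Cross product: ((-2.5)-23)*(0.1-(-15.1)) - ((-12.4)-(-15.1))*(24-23)
= -390.3

No, not collinear


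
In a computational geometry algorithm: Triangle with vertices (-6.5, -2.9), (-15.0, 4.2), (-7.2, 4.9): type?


Side lengths squared: AB^2=122.66, BC^2=61.33, CA^2=61.33
Sorted: [61.33, 61.33, 122.66]
By sides: Isosceles, By angles: Right

Isosceles, Right


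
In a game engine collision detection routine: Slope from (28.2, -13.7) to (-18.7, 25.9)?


slope = (y2-y1)/(x2-x1) = (25.9-(-13.7))/((-18.7)-28.2) = 39.6/(-46.9) = -0.8443

-0.8443


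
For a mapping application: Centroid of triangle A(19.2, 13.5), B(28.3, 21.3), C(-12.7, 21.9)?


Centroid = ((x_A+x_B+x_C)/3, (y_A+y_B+y_C)/3)
= ((19.2+28.3+(-12.7))/3, (13.5+21.3+21.9)/3)
= (11.6, 18.9)

(11.6, 18.9)


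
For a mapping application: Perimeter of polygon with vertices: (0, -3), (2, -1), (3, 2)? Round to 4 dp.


Sides: (0, -3)->(2, -1): sqrt(8) = 2.828427, (2, -1)->(3, 2): sqrt(10) = 3.162278, (3, 2)->(0, -3): sqrt(34) = 5.830952
Sum = 11.821657
Perimeter = 11.8217

11.8217


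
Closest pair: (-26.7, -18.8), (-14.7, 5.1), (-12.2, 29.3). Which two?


d(P0,P1) = 26.7434, d(P0,P2) = 50.238, d(P1,P2) = 24.3288
Closest: P1 and P2

Closest pair: (-14.7, 5.1) and (-12.2, 29.3), distance = 24.3288


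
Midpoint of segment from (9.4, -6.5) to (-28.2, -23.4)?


M = ((9.4+(-28.2))/2, ((-6.5)+(-23.4))/2)
= (-9.4, -14.95)

(-9.4, -14.95)


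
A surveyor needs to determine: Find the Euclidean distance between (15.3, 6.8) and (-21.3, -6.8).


dx=-36.6, dy=-13.6
d^2 = (-36.6)^2 + (-13.6)^2 = 1524.52
d = sqrt(1524.52) = 39.0451

39.0451


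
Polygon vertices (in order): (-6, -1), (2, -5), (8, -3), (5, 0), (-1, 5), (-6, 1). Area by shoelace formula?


Shoelace sum: ((-6)*(-5) - 2*(-1)) + (2*(-3) - 8*(-5)) + (8*0 - 5*(-3)) + (5*5 - (-1)*0) + ((-1)*1 - (-6)*5) + ((-6)*(-1) - (-6)*1)
= 147
Area = |147|/2 = 73.5

73.5


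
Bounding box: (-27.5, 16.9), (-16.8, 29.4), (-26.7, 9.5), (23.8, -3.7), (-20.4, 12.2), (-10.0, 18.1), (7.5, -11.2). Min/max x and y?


x range: [-27.5, 23.8]
y range: [-11.2, 29.4]
Bounding box: (-27.5,-11.2) to (23.8,29.4)

(-27.5,-11.2) to (23.8,29.4)


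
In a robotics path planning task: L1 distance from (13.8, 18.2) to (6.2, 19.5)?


|13.8-6.2| + |18.2-19.5| = 7.6 + 1.3 = 8.9

8.9


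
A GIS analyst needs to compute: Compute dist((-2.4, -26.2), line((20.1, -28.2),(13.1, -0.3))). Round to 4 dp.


|cross product| = 613.75
|line direction| = sqrt(827.41) = 28.7647
Distance = 613.75/sqrt(827.41) = 21.3369

21.3369


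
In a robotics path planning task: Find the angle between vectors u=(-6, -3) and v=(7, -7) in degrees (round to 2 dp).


u.v = -21, |u| = sqrt(45) = 6.7082, |v| = sqrt(98) = 9.8995
cos(theta) = u.v/(|u||v|) = -21/sqrt(4410) = -0.316228
theta = acos(-0.316228) = 108.43 degrees

108.43 degrees


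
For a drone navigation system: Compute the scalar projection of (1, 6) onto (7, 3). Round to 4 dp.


u.v = 25, |v| = sqrt(58) = 7.6158
Scalar projection = u.v / |v| = 25 / sqrt(58) = 3.2827

3.2827


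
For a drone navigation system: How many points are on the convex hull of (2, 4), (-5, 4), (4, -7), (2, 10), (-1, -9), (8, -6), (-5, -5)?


Convex hull vertices (CCW): (-5, -5), (-1, -9), (8, -6), (2, 10), (-5, 4)
Count = 5

5
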